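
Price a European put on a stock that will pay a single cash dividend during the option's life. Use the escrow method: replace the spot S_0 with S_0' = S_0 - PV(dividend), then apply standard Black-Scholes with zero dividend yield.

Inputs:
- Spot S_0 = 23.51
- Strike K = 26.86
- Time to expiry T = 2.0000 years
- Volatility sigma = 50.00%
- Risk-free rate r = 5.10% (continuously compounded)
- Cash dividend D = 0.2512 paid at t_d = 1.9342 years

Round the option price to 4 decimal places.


Answer: Price = 7.0650

Derivation:
PV(D) = D * exp(-r * t_d) = 0.2512 * 0.90606503 = 0.22760354
S_0' = S_0 - PV(D) = 23.5100 - 0.22760354 = 23.28239646
d1 = (ln(S_0'/K) + (r + sigma^2/2)*T) / (sigma*sqrt(T)) = 0.29565459
d2 = d1 - sigma*sqrt(T) = -0.41145219
exp(-rT) = 0.90302955
N(-d1) = 0.38374694; N(-d2) = 0.65962950
P = K * exp(-rT) * N(-d2) - S_0' * N(-d1) = 26.8600 * 0.90302955 * 0.65962950 - 23.28239646 * 0.38374694 = 7.0650


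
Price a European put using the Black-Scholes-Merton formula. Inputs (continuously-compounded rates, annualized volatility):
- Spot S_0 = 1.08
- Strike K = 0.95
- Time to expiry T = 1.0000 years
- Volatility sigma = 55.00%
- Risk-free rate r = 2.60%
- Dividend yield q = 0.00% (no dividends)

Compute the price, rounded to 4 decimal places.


d1 = (ln(S/K) + (r - q + 0.5*sigma^2) * T) / (sigma * sqrt(T)) = 0.55546243
d2 = d1 - sigma * sqrt(T) = 0.00546243
exp(-rT) = 0.97433509; exp(-qT) = 1.00000000
P = K * exp(-rT) * N(-d2) - S_0 * exp(-qT) * N(-d1)
N(-d1) = 0.28928920; N(-d2) = 0.49782082
P = 0.9500 * 0.97433509 * 0.49782082 - 1.0800 * 1.00000000 * 0.28928920 = 0.1484

Answer: Price = 0.1484


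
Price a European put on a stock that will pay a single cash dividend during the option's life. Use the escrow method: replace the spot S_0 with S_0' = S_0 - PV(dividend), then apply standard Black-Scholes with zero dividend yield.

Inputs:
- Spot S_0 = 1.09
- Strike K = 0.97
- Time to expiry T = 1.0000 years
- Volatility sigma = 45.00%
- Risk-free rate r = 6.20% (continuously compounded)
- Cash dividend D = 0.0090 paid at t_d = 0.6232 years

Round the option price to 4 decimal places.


Answer: Price = 0.1049

Derivation:
PV(D) = D * exp(-r * t_d) = 0.0090 * 0.96209854 = 0.00865889
S_0' = S_0 - PV(D) = 1.0900 - 0.00865889 = 1.08134111
d1 = (ln(S_0'/K) + (r + sigma^2/2)*T) / (sigma*sqrt(T)) = 0.60424722
d2 = d1 - sigma*sqrt(T) = 0.15424722
exp(-rT) = 0.93988289
N(-d1) = 0.27283965; N(-d2) = 0.43870741
P = K * exp(-rT) * N(-d2) - S_0' * N(-d1) = 0.9700 * 0.93988289 * 0.43870741 - 1.08134111 * 0.27283965 = 0.1049


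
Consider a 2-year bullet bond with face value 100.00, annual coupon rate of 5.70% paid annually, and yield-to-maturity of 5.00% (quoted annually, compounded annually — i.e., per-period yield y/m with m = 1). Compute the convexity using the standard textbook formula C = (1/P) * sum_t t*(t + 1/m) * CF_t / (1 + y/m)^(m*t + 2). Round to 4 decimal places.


Answer: Convexity = 5.2478

Derivation:
Coupon per period c = face * coupon_rate / m = 5.700000
Periods per year m = 1; per-period yield y/m = 0.050000
Number of cashflows N = 2
Cashflows (t years, CF_t, discount factor 1/(1+y/m)^(m*t), PV):
  t = 1.0000: CF_t = 5.700000, DF = 0.952381, PV = 5.428571
  t = 2.0000: CF_t = 105.700000, DF = 0.907029, PV = 95.873016
Price P = sum_t PV_t = 101.301587
Convexity numerator sum_t t*(t + 1/m) * CF_t / (1+y/m)^(m*t + 2):
  t = 1.0000: term = 9.847749
  t = 2.0000: term = 521.757910
Convexity = (1/P) * sum = 531.605658 / 101.301587 = 5.247753


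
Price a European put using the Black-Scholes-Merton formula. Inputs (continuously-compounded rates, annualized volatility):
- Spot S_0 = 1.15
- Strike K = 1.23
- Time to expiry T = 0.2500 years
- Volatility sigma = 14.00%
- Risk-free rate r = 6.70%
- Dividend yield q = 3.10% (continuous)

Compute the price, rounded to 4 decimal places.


Answer: Price = 0.0778

Derivation:
d1 = (ln(S/K) + (r - q + 0.5*sigma^2) * T) / (sigma * sqrt(T)) = -0.79717467
d2 = d1 - sigma * sqrt(T) = -0.86717467
exp(-rT) = 0.98338950; exp(-qT) = 0.99227995
P = K * exp(-rT) * N(-d2) - S_0 * exp(-qT) * N(-d1)
N(-d1) = 0.78732520; N(-d2) = 0.80707684
P = 1.2300 * 0.98338950 * 0.80707684 - 1.1500 * 0.99227995 * 0.78732520 = 0.0778


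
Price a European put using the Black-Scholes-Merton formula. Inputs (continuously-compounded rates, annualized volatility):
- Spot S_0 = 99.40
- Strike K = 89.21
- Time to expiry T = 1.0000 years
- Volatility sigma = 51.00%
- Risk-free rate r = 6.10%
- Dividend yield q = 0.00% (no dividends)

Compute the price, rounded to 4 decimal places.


d1 = (ln(S/K) + (r - q + 0.5*sigma^2) * T) / (sigma * sqrt(T)) = 0.58668426
d2 = d1 - sigma * sqrt(T) = 0.07668426
exp(-rT) = 0.94082324; exp(-qT) = 1.00000000
P = K * exp(-rT) * N(-d2) - S_0 * exp(-qT) * N(-d1)
N(-d1) = 0.27870789; N(-d2) = 0.46943736
P = 89.2100 * 0.94082324 * 0.46943736 - 99.4000 * 1.00000000 * 0.27870789 = 11.6967

Answer: Price = 11.6967


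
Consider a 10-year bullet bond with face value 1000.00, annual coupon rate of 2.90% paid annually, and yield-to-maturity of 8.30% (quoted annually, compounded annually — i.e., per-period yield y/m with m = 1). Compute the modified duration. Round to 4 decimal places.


Answer: Modified duration = 7.8124

Derivation:
Coupon per period c = face * coupon_rate / m = 29.000000
Periods per year m = 1; per-period yield y/m = 0.083000
Number of cashflows N = 10
Cashflows (t years, CF_t, discount factor 1/(1+y/m)^(m*t), PV):
  t = 1.0000: CF_t = 29.000000, DF = 0.923361, PV = 26.777470
  t = 2.0000: CF_t = 29.000000, DF = 0.852596, PV = 24.725272
  t = 3.0000: CF_t = 29.000000, DF = 0.787254, PV = 22.830353
  t = 4.0000: CF_t = 29.000000, DF = 0.726919, PV = 21.080658
  t = 5.0000: CF_t = 29.000000, DF = 0.671209, PV = 19.465059
  t = 6.0000: CF_t = 29.000000, DF = 0.619768, PV = 17.973277
  t = 7.0000: CF_t = 29.000000, DF = 0.572270, PV = 16.595823
  t = 8.0000: CF_t = 29.000000, DF = 0.528412, PV = 15.323937
  t = 9.0000: CF_t = 29.000000, DF = 0.487915, PV = 14.149526
  t = 10.0000: CF_t = 1029.000000, DF = 0.450521, PV = 463.586530
Price P = sum_t PV_t = 642.507905
First compute Macaulay numerator sum_t t * PV_t:
  t * PV_t at t = 1.0000: 26.777470
  t * PV_t at t = 2.0000: 49.450545
  t * PV_t at t = 3.0000: 68.491059
  t * PV_t at t = 4.0000: 84.322634
  t * PV_t at t = 5.0000: 97.325293
  t * PV_t at t = 6.0000: 107.839660
  t * PV_t at t = 7.0000: 116.170763
  t * PV_t at t = 8.0000: 122.591492
  t * PV_t at t = 9.0000: 127.345733
  t * PV_t at t = 10.0000: 4635.865299
Macaulay duration D = 5436.179948 / 642.507905 = 8.460876
Modified duration = D / (1 + y/m) = 8.460876 / (1 + 0.083000) = 7.812444


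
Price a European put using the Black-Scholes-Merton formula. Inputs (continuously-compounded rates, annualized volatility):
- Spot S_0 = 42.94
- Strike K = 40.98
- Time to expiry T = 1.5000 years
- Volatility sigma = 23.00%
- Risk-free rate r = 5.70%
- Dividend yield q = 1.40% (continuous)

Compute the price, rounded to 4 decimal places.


d1 = (ln(S/K) + (r - q + 0.5*sigma^2) * T) / (sigma * sqrt(T)) = 0.53567376
d2 = d1 - sigma * sqrt(T) = 0.25398244
exp(-rT) = 0.91805314; exp(-qT) = 0.97921896
P = K * exp(-rT) * N(-d2) - S_0 * exp(-qT) * N(-d1)
N(-d1) = 0.29609202; N(-d2) = 0.39975456
P = 40.9800 * 0.91805314 * 0.39975456 - 42.9400 * 0.97921896 * 0.29609202 = 2.5895

Answer: Price = 2.5895


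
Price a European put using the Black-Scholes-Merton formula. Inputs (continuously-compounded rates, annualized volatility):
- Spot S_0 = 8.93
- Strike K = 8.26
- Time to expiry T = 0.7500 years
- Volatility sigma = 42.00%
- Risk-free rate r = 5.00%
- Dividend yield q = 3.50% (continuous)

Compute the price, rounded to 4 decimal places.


d1 = (ln(S/K) + (r - q + 0.5*sigma^2) * T) / (sigma * sqrt(T)) = 0.42721668
d2 = d1 - sigma * sqrt(T) = 0.06348601
exp(-rT) = 0.96319442; exp(-qT) = 0.97409154
P = K * exp(-rT) * N(-d2) - S_0 * exp(-qT) * N(-d1)
N(-d1) = 0.33461076; N(-d2) = 0.47468975
P = 8.2600 * 0.96319442 * 0.47468975 - 8.9300 * 0.97409154 * 0.33461076 = 0.8660

Answer: Price = 0.8660


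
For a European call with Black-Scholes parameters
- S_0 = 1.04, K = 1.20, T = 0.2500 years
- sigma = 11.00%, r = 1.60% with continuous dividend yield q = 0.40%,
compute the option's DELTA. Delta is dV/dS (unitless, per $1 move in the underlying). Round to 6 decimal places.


d1 = -2.5197880662; d2 = -2.5747880662
phi(d1) = 0.0166790059; exp(-qT) = 0.9990004998; exp(-rT) = 0.9960079893
N(d1) = 0.0058712756
Delta = exp(-qT) * N(d1) = 0.9990004998 * 0.0058712756 = 0.005865

Answer: Delta = 0.005865


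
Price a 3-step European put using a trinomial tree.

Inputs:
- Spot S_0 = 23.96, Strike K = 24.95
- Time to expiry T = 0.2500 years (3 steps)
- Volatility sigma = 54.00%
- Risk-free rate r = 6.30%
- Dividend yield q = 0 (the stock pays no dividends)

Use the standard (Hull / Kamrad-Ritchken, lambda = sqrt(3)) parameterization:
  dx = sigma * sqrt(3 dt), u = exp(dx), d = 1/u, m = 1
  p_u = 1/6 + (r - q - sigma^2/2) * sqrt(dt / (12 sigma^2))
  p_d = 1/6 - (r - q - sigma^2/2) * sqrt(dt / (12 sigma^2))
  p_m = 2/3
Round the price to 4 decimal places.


Answer: Price = V(0,0) = 2.8401

Derivation:
dt = T/N = 0.083333; dx = sigma*sqrt(3*dt) = 0.270000
u = exp(dx) = 1.309964; d = 1/u = 0.763379
p_u = 0.153889, p_m = 0.666667, p_d = 0.179444
Discount per step: exp(-r*dt) = 0.994764
Stock lattice S(k, j) with j the centered position index:
  k=0: S(0,+0) = 23.9600
  k=1: S(1,-1) = 18.2906; S(1,+0) = 23.9600; S(1,+1) = 31.3867
  k=2: S(2,-2) = 13.9626; S(2,-1) = 18.2906; S(2,+0) = 23.9600; S(2,+1) = 31.3867; S(2,+2) = 41.1155
  k=3: S(3,-3) = 10.6588; S(3,-2) = 13.9626; S(3,-1) = 18.2906; S(3,+0) = 23.9600; S(3,+1) = 31.3867; S(3,+2) = 41.1155; S(3,+3) = 53.8599
Terminal payoffs V(N, j) = max(K - S_T, 0):
  V(3,-3) = 14.291201; V(3,-2) = 10.987352; V(3,-1) = 6.659427; V(3,+0) = 0.990000; V(3,+1) = 0.000000; V(3,+2) = 0.000000; V(3,+3) = 0.000000
Backward induction: V(k, j) = exp(-r*dt) * [p_u * V(k+1, j+1) + p_m * V(k+1, j) + p_d * V(k+1, j-1)]
  V(2,-2) = exp(-r*dt) * [p_u*6.659427 + p_m*10.987352 + p_d*14.291201] = 10.857040
  V(2,-1) = exp(-r*dt) * [p_u*0.990000 + p_m*6.659427 + p_d*10.987352] = 6.529219
  V(2,+0) = exp(-r*dt) * [p_u*0.000000 + p_m*0.990000 + p_d*6.659427] = 1.845284
  V(2,+1) = exp(-r*dt) * [p_u*0.000000 + p_m*0.000000 + p_d*0.990000] = 0.176720
  V(2,+2) = exp(-r*dt) * [p_u*0.000000 + p_m*0.000000 + p_d*0.000000] = 0.000000
  V(1,-1) = exp(-r*dt) * [p_u*1.845284 + p_m*6.529219 + p_d*10.857040] = 6.550536
  V(1,+0) = exp(-r*dt) * [p_u*0.176720 + p_m*1.845284 + p_d*6.529219] = 2.416298
  V(1,+1) = exp(-r*dt) * [p_u*0.000000 + p_m*0.176720 + p_d*1.845284] = 0.446588
  V(0,+0) = exp(-r*dt) * [p_u*0.446588 + p_m*2.416298 + p_d*6.550536] = 2.840098


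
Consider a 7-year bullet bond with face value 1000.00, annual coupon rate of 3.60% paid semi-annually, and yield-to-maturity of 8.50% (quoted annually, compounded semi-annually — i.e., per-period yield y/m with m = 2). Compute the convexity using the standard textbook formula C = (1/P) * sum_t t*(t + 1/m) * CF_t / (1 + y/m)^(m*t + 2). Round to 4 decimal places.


Answer: Convexity = 40.1926

Derivation:
Coupon per period c = face * coupon_rate / m = 18.000000
Periods per year m = 2; per-period yield y/m = 0.042500
Number of cashflows N = 14
Cashflows (t years, CF_t, discount factor 1/(1+y/m)^(m*t), PV):
  t = 0.5000: CF_t = 18.000000, DF = 0.959233, PV = 17.266187
  t = 1.0000: CF_t = 18.000000, DF = 0.920127, PV = 16.562290
  t = 1.5000: CF_t = 18.000000, DF = 0.882616, PV = 15.887088
  t = 2.0000: CF_t = 18.000000, DF = 0.846634, PV = 15.239413
  t = 2.5000: CF_t = 18.000000, DF = 0.812119, PV = 14.618142
  t = 3.0000: CF_t = 18.000000, DF = 0.779011, PV = 14.022199
  t = 3.5000: CF_t = 18.000000, DF = 0.747253, PV = 13.450551
  t = 4.0000: CF_t = 18.000000, DF = 0.716789, PV = 12.902207
  t = 4.5000: CF_t = 18.000000, DF = 0.687568, PV = 12.376217
  t = 5.0000: CF_t = 18.000000, DF = 0.659537, PV = 11.871671
  t = 5.5000: CF_t = 18.000000, DF = 0.632650, PV = 11.387694
  t = 6.0000: CF_t = 18.000000, DF = 0.606858, PV = 10.923448
  t = 6.5000: CF_t = 18.000000, DF = 0.582118, PV = 10.478127
  t = 7.0000: CF_t = 1018.000000, DF = 0.558387, PV = 568.437718
Price P = sum_t PV_t = 745.422953
Convexity numerator sum_t t*(t + 1/m) * CF_t / (1+y/m)^(m*t + 2):
  t = 0.5000: term = 7.943544
  t = 1.0000: term = 22.859120
  t = 1.5000: term = 43.854427
  t = 2.0000: term = 70.110995
  t = 2.5000: term = 100.879129
  t = 3.0000: term = 135.473171
  t = 3.5000: term = 173.267045
  t = 4.0000: term = 213.690086
  t = 4.5000: term = 256.223125
  t = 5.0000: term = 300.394817
  t = 5.5000: term = 345.778207
  t = 6.0000: term = 391.987503
  t = 6.5000: term = 438.675063
  t = 7.0000: term = 27459.338011
Convexity = (1/P) * sum = 29960.474241 / 745.422953 = 40.192583


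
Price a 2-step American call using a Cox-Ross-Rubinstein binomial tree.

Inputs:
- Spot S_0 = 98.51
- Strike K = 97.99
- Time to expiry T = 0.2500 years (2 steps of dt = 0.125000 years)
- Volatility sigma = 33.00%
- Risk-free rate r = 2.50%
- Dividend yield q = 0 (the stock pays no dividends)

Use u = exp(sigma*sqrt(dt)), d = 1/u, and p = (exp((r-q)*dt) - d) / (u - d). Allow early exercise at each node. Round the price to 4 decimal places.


dt = T/N = 0.125000
u = exp(sigma*sqrt(dt)) = 1.123751; d = 1/u = 0.889876
p = (exp((r-q)*dt) - d) / (u - d) = 0.484248
Discount per step: exp(-r*dt) = 0.996880
Stock lattice S(k, i) with i counting down-moves:
  k=0: S(0,0) = 98.5100
  k=1: S(1,0) = 110.7008; S(1,1) = 87.6617
  k=2: S(2,0) = 124.4001; S(2,1) = 98.5100; S(2,2) = 78.0081
Terminal payoffs V(N, i) = max(S_T - K, 0):
  V(2,0) = 26.410140; V(2,1) = 0.520000; V(2,2) = 0.000000
Backward induction: V(k, i) = exp(-r*dt) * [p * V(k+1, i) + (1-p) * V(k+1, i+1)]; then take max(V_cont, immediate exercise) for American.
  V(1,0) = exp(-r*dt) * [p*26.410140 + (1-p)*0.520000] = 13.016499; exercise = 12.710758; V(1,0) = max -> 13.016499
  V(1,1) = exp(-r*dt) * [p*0.520000 + (1-p)*0.000000] = 0.251023; exercise = 0.000000; V(1,1) = max -> 0.251023
  V(0,0) = exp(-r*dt) * [p*13.016499 + (1-p)*0.251023] = 6.412604; exercise = 0.520000; V(0,0) = max -> 6.412604

Answer: Price = V(0,0) = 6.4126


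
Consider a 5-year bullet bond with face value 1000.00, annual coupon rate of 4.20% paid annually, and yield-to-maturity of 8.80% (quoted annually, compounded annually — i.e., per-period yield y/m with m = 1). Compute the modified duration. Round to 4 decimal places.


Coupon per period c = face * coupon_rate / m = 42.000000
Periods per year m = 1; per-period yield y/m = 0.088000
Number of cashflows N = 5
Cashflows (t years, CF_t, discount factor 1/(1+y/m)^(m*t), PV):
  t = 1.0000: CF_t = 42.000000, DF = 0.919118, PV = 38.602941
  t = 2.0000: CF_t = 42.000000, DF = 0.844777, PV = 35.480644
  t = 3.0000: CF_t = 42.000000, DF = 0.776450, PV = 32.610886
  t = 4.0000: CF_t = 42.000000, DF = 0.713649, PV = 29.973241
  t = 5.0000: CF_t = 1042.000000, DF = 0.655927, PV = 683.475958
Price P = sum_t PV_t = 820.143671
First compute Macaulay numerator sum_t t * PV_t:
  t * PV_t at t = 1.0000: 38.602941
  t * PV_t at t = 2.0000: 70.961289
  t * PV_t at t = 3.0000: 97.832659
  t * PV_t at t = 4.0000: 119.892965
  t * PV_t at t = 5.0000: 3417.379788
Macaulay duration D = 3744.669642 / 820.143671 = 4.565870
Modified duration = D / (1 + y/m) = 4.565870 / (1 + 0.088000) = 4.196572

Answer: Modified duration = 4.1966


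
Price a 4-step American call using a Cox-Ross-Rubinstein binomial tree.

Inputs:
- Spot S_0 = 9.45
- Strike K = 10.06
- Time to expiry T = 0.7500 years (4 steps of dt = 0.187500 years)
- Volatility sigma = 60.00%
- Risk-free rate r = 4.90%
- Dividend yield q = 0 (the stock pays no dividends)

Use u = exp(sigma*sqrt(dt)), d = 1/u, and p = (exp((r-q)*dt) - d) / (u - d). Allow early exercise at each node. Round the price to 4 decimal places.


Answer: Price = V(0,0) = 1.8186

Derivation:
dt = T/N = 0.187500
u = exp(sigma*sqrt(dt)) = 1.296681; d = 1/u = 0.771200
p = (exp((r-q)*dt) - d) / (u - d) = 0.452976
Discount per step: exp(-r*dt) = 0.990855
Stock lattice S(k, i) with i counting down-moves:
  k=0: S(0,0) = 9.4500
  k=1: S(1,0) = 12.2536; S(1,1) = 7.2878
  k=2: S(2,0) = 15.8890; S(2,1) = 9.4500; S(2,2) = 5.6204
  k=3: S(3,0) = 20.6030; S(3,1) = 12.2536; S(3,2) = 7.2878; S(3,3) = 4.3344
  k=4: S(4,0) = 26.7155; S(4,1) = 15.8890; S(4,2) = 9.4500; S(4,3) = 5.6204; S(4,4) = 3.3427
Terminal payoffs V(N, i) = max(S_T - K, 0):
  V(4,0) = 16.655535; V(4,1) = 5.829047; V(4,2) = 0.000000; V(4,3) = 0.000000; V(4,4) = 0.000000
Backward induction: V(k, i) = exp(-r*dt) * [p * V(k+1, i) + (1-p) * V(k+1, i+1)]; then take max(V_cont, immediate exercise) for American.
  V(3,0) = exp(-r*dt) * [p*16.655535 + (1-p)*5.829047] = 10.635022; exercise = 10.543019; V(3,0) = max -> 10.635022
  V(3,1) = exp(-r*dt) * [p*5.829047 + (1-p)*0.000000] = 2.616268; exercise = 2.193632; V(3,1) = max -> 2.616268
  V(3,2) = exp(-r*dt) * [p*0.000000 + (1-p)*0.000000] = 0.000000; exercise = 0.000000; V(3,2) = max -> 0.000000
  V(3,3) = exp(-r*dt) * [p*0.000000 + (1-p)*0.000000] = 0.000000; exercise = 0.000000; V(3,3) = max -> 0.000000
  V(2,0) = exp(-r*dt) * [p*10.635022 + (1-p)*2.616268] = 6.191422; exercise = 5.829047; V(2,0) = max -> 6.191422
  V(2,1) = exp(-r*dt) * [p*2.616268 + (1-p)*0.000000] = 1.174267; exercise = 0.000000; V(2,1) = max -> 1.174267
  V(2,2) = exp(-r*dt) * [p*0.000000 + (1-p)*0.000000] = 0.000000; exercise = 0.000000; V(2,2) = max -> 0.000000
  V(1,0) = exp(-r*dt) * [p*6.191422 + (1-p)*1.174267] = 3.415392; exercise = 2.193632; V(1,0) = max -> 3.415392
  V(1,1) = exp(-r*dt) * [p*1.174267 + (1-p)*0.000000] = 0.527050; exercise = 0.000000; V(1,1) = max -> 0.527050
  V(0,0) = exp(-r*dt) * [p*3.415392 + (1-p)*0.527050] = 1.818613; exercise = 0.000000; V(0,0) = max -> 1.818613


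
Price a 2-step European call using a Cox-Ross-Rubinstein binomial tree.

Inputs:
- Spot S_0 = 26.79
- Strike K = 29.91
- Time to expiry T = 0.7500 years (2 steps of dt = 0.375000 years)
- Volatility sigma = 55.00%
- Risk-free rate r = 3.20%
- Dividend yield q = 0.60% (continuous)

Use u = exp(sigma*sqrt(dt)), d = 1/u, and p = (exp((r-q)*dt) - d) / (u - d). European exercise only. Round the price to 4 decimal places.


Answer: Price = V(0,0) = 4.1020

Derivation:
dt = T/N = 0.375000
u = exp(sigma*sqrt(dt)) = 1.400466; d = 1/u = 0.714048
p = (exp((r-q)*dt) - d) / (u - d) = 0.430859
Discount per step: exp(-r*dt) = 0.988072
Stock lattice S(k, i) with i counting down-moves:
  k=0: S(0,0) = 26.7900
  k=1: S(1,0) = 37.5185; S(1,1) = 19.1294
  k=2: S(2,0) = 52.5433; S(2,1) = 26.7900; S(2,2) = 13.6593
Terminal payoffs V(N, i) = max(S_T - K, 0):
  V(2,0) = 22.633341; V(2,1) = 0.000000; V(2,2) = 0.000000
Backward induction: V(k, i) = exp(-r*dt) * [p * V(k+1, i) + (1-p) * V(k+1, i+1)].
  V(1,0) = exp(-r*dt) * [p*22.633341 + (1-p)*0.000000] = 9.635467
  V(1,1) = exp(-r*dt) * [p*0.000000 + (1-p)*0.000000] = 0.000000
  V(0,0) = exp(-r*dt) * [p*9.635467 + (1-p)*0.000000] = 4.102012


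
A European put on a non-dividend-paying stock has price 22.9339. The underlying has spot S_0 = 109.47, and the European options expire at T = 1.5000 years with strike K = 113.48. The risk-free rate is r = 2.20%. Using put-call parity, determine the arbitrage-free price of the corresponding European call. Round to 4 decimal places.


Answer: Call price = 22.6076

Derivation:
Put-call parity: C - P = S_0 * exp(-qT) - K * exp(-rT).
S_0 * exp(-qT) = 109.4700 * 1.00000000 = 109.47000000
K * exp(-rT) = 113.4800 * 0.96753856 = 109.79627574
C = P + S*exp(-qT) - K*exp(-rT)
C = 22.9339 + 109.47000000 - 109.79627574 = 22.6076


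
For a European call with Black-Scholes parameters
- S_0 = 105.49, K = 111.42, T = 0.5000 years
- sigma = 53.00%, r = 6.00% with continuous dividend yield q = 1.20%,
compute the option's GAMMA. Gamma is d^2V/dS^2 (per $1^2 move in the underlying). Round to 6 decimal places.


Answer: Gamma = 0.009975

Derivation:
d1 = 0.1054905046; d2 = -0.2692760895
phi(d1) = 0.3967286805; exp(-qT) = 0.9940179641; exp(-rT) = 0.9704455335
Gamma = exp(-qT) * phi(d1) / (S * sigma * sqrt(T)) = 0.9940179641 * 0.3967286805 / (105.4900 * 0.5300 * 0.7071067812) = 0.009975


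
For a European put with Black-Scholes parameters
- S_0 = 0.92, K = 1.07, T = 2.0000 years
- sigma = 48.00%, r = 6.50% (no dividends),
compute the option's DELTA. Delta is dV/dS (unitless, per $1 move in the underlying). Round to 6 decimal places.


d1 = 0.3084160285; d2 = -0.3704064814
phi(d1) = 0.3804126264; exp(-qT) = 1.0000000000; exp(-rT) = 0.8780954309
N(-d1) = 0.3788828935
Delta = -exp(-qT) * N(-d1) = -1.0000000000 * 0.3788828935 = -0.378883

Answer: Delta = -0.378883


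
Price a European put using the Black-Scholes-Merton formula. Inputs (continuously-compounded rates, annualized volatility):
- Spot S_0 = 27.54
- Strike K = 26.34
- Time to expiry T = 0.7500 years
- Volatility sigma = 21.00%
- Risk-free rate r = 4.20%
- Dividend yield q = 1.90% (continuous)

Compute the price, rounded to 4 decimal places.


d1 = (ln(S/K) + (r - q + 0.5*sigma^2) * T) / (sigma * sqrt(T)) = 0.43074892
d2 = d1 - sigma * sqrt(T) = 0.24888359
exp(-rT) = 0.96899096; exp(-qT) = 0.98585105
P = K * exp(-rT) * N(-d2) - S_0 * exp(-qT) * N(-d1)
N(-d1) = 0.33332547; N(-d2) = 0.40172542
P = 26.3400 * 0.96899096 * 0.40172542 - 27.5400 * 0.98585105 * 0.33332547 = 1.2034

Answer: Price = 1.2034


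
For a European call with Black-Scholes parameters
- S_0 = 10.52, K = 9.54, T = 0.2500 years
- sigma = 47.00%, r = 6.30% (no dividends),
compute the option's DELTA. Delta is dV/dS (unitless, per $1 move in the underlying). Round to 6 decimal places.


d1 = 0.6006264760; d2 = 0.3656264760
phi(d1) = 0.3330993067; exp(-qT) = 1.0000000000; exp(-rT) = 0.9843733826
N(d1) = 0.7259556002
Delta = exp(-qT) * N(d1) = 1.0000000000 * 0.7259556002 = 0.725956

Answer: Delta = 0.725956


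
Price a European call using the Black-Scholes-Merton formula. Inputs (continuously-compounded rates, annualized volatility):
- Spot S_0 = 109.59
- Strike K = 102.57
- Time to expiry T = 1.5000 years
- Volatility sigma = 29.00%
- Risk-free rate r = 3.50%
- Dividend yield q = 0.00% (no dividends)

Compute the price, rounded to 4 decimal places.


Answer: Price = 21.5129

Derivation:
d1 = (ln(S/K) + (r - q + 0.5*sigma^2) * T) / (sigma * sqrt(T)) = 0.51179030
d2 = d1 - sigma * sqrt(T) = 0.15661428
exp(-rT) = 0.94885432; exp(-qT) = 1.00000000
C = S_0 * exp(-qT) * N(d1) - K * exp(-rT) * N(d2)
N(d1) = 0.69560111; N(d2) = 0.56222558
C = 109.5900 * 1.00000000 * 0.69560111 - 102.5700 * 0.94885432 * 0.56222558 = 21.5129


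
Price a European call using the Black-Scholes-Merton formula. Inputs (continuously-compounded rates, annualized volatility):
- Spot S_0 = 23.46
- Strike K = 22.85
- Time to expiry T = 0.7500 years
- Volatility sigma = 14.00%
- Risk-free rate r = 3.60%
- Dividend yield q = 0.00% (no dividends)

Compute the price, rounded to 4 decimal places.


d1 = (ln(S/K) + (r - q + 0.5*sigma^2) * T) / (sigma * sqrt(T)) = 0.50060991
d2 = d1 - sigma * sqrt(T) = 0.37936635
exp(-rT) = 0.97336124; exp(-qT) = 1.00000000
C = S_0 * exp(-qT) * N(d1) - K * exp(-rT) * N(d2)
N(d1) = 0.69167716; N(d2) = 0.64779208
C = 23.4600 * 1.00000000 * 0.69167716 - 22.8500 * 0.97336124 * 0.64779208 = 1.8190

Answer: Price = 1.8190


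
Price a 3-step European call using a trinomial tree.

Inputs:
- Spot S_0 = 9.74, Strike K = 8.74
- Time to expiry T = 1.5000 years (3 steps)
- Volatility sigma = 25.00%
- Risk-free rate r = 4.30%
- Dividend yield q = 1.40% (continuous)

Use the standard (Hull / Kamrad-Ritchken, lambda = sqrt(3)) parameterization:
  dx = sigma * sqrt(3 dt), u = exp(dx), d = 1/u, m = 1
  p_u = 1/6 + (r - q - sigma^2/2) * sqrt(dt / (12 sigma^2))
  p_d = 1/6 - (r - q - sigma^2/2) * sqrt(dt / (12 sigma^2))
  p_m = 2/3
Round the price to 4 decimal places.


Answer: Price = V(0,0) = 1.9006

Derivation:
dt = T/N = 0.500000; dx = sigma*sqrt(3*dt) = 0.306186
u = exp(dx) = 1.358235; d = 1/u = 0.736250
p_u = 0.164830, p_m = 0.666667, p_d = 0.168504
Discount per step: exp(-r*dt) = 0.978729
Stock lattice S(k, j) with j the centered position index:
  k=0: S(0,+0) = 9.7400
  k=1: S(1,-1) = 7.1711; S(1,+0) = 9.7400; S(1,+1) = 13.2292
  k=2: S(2,-2) = 5.2797; S(2,-1) = 7.1711; S(2,+0) = 9.7400; S(2,+1) = 13.2292; S(2,+2) = 17.9684
  k=3: S(3,-3) = 3.8872; S(3,-2) = 5.2797; S(3,-1) = 7.1711; S(3,+0) = 9.7400; S(3,+1) = 13.2292; S(3,+2) = 17.9684; S(3,+3) = 24.4053
Terminal payoffs V(N, j) = max(S_T - K, 0):
  V(3,-3) = 0.000000; V(3,-2) = 0.000000; V(3,-1) = 0.000000; V(3,+0) = 1.000000; V(3,+1) = 4.489211; V(3,+2) = 9.228380; V(3,+3) = 15.665287
Backward induction: V(k, j) = exp(-r*dt) * [p_u * V(k+1, j+1) + p_m * V(k+1, j) + p_d * V(k+1, j-1)]
  V(2,-2) = exp(-r*dt) * [p_u*0.000000 + p_m*0.000000 + p_d*0.000000] = 0.000000
  V(2,-1) = exp(-r*dt) * [p_u*1.000000 + p_m*0.000000 + p_d*0.000000] = 0.161324
  V(2,+0) = exp(-r*dt) * [p_u*4.489211 + p_m*1.000000 + p_d*0.000000] = 1.376702
  V(2,+1) = exp(-r*dt) * [p_u*9.228380 + p_m*4.489211 + p_d*1.000000] = 4.582823
  V(2,+2) = exp(-r*dt) * [p_u*15.665287 + p_m*9.228380 + p_d*4.489211] = 9.288930
  V(1,-1) = exp(-r*dt) * [p_u*1.376702 + p_m*0.161324 + p_d*0.000000] = 0.327356
  V(1,+0) = exp(-r*dt) * [p_u*4.582823 + p_m*1.376702 + p_d*0.161324] = 1.664202
  V(1,+1) = exp(-r*dt) * [p_u*9.288930 + p_m*4.582823 + p_d*1.376702] = 4.715798
  V(0,+0) = exp(-r*dt) * [p_u*4.715798 + p_m*1.664202 + p_d*0.327356] = 1.900625


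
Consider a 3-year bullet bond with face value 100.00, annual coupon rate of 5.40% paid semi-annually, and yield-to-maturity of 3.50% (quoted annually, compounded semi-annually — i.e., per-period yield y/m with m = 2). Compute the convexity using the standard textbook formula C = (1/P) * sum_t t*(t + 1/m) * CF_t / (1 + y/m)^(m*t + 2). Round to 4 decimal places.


Coupon per period c = face * coupon_rate / m = 2.700000
Periods per year m = 2; per-period yield y/m = 0.017500
Number of cashflows N = 6
Cashflows (t years, CF_t, discount factor 1/(1+y/m)^(m*t), PV):
  t = 0.5000: CF_t = 2.700000, DF = 0.982801, PV = 2.653563
  t = 1.0000: CF_t = 2.700000, DF = 0.965898, PV = 2.607924
  t = 1.5000: CF_t = 2.700000, DF = 0.949285, PV = 2.563070
  t = 2.0000: CF_t = 2.700000, DF = 0.932959, PV = 2.518988
  t = 2.5000: CF_t = 2.700000, DF = 0.916913, PV = 2.475664
  t = 3.0000: CF_t = 102.700000, DF = 0.901143, PV = 92.547339
Price P = sum_t PV_t = 105.366548
Convexity numerator sum_t t*(t + 1/m) * CF_t / (1+y/m)^(m*t + 2):
  t = 0.5000: term = 1.281535
  t = 1.0000: term = 3.778482
  t = 1.5000: term = 7.426992
  t = 2.0000: term = 12.165424
  t = 2.5000: term = 17.934286
  t = 3.0000: term = 938.608320
Convexity = (1/P) * sum = 981.195039 / 105.366548 = 9.312206

Answer: Convexity = 9.3122


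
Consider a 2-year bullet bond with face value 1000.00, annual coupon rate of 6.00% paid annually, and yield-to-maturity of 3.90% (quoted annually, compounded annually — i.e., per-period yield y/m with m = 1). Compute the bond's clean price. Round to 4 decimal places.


Answer: Price = 1039.6648

Derivation:
Coupon per period c = face * coupon_rate / m = 60.000000
Periods per year m = 1; per-period yield y/m = 0.039000
Number of cashflows N = 2
Cashflows (t years, CF_t, discount factor 1/(1+y/m)^(m*t), PV):
  t = 1.0000: CF_t = 60.000000, DF = 0.962464, PV = 57.747834
  t = 2.0000: CF_t = 1060.000000, DF = 0.926337, PV = 981.916980
Price P = sum_t PV_t = 1039.664814


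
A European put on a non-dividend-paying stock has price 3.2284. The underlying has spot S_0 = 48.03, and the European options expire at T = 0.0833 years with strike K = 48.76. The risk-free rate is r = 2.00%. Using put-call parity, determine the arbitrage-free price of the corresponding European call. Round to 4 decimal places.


Put-call parity: C - P = S_0 * exp(-qT) - K * exp(-rT).
S_0 * exp(-qT) = 48.0300 * 1.00000000 = 48.03000000
K * exp(-rT) = 48.7600 * 0.99833539 = 48.67883347
C = P + S*exp(-qT) - K*exp(-rT)
C = 3.2284 + 48.03000000 - 48.67883347 = 2.5796

Answer: Call price = 2.5796


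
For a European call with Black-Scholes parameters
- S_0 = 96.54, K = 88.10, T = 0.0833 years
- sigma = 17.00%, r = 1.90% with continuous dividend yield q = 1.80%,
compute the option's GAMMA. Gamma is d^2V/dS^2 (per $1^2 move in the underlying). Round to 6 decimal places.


Answer: Gamma = 0.014075

Derivation:
d1 = 1.8907971813; d2 = 1.8417322243
phi(d1) = 0.0667703924; exp(-qT) = 0.9985017235; exp(-rT) = 0.9984185518
Gamma = exp(-qT) * phi(d1) / (S * sigma * sqrt(T)) = 0.9985017235 * 0.0667703924 / (96.5400 * 0.1700 * 0.2886173938) = 0.014075


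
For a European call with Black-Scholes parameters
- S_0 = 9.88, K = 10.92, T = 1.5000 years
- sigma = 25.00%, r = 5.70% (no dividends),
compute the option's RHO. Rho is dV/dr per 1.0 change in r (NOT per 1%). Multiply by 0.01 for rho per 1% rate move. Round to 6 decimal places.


d1 = 0.1054637327; d2 = -0.2007224851
phi(d1) = 0.3967298007; exp(-qT) = 1.0000000000; exp(-rT) = 0.9180531431
N(d2) = 0.4204577885
Rho = K*T*exp(-rT)*N(d2) = 10.9200 * 1.5000 * 0.9180531431 * 0.4204577885 = 6.322722

Answer: Rho = 6.322722


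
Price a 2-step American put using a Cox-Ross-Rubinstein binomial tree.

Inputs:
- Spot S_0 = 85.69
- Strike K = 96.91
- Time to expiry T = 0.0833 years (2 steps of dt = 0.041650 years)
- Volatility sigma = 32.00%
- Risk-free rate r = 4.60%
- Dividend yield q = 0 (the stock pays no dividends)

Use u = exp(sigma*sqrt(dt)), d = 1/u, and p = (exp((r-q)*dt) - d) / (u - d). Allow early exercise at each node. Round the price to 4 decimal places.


dt = T/N = 0.041650
u = exp(sigma*sqrt(dt)) = 1.067486; d = 1/u = 0.936780
p = (exp((r-q)*dt) - d) / (u - d) = 0.498351
Discount per step: exp(-r*dt) = 0.998086
Stock lattice S(k, i) with i counting down-moves:
  k=0: S(0,0) = 85.6900
  k=1: S(1,0) = 91.4729; S(1,1) = 80.2727
  k=2: S(2,0) = 97.6461; S(2,1) = 85.6900; S(2,2) = 75.1979
Terminal payoffs V(N, i) = max(K - S_T, 0):
  V(2,0) = 0.000000; V(2,1) = 11.220000; V(2,2) = 21.712137
Backward induction: V(k, i) = exp(-r*dt) * [p * V(k+1, i) + (1-p) * V(k+1, i+1)]; then take max(V_cont, immediate exercise) for American.
  V(1,0) = exp(-r*dt) * [p*0.000000 + (1-p)*11.220000] = 5.617726; exercise = 5.437096; V(1,0) = max -> 5.617726
  V(1,1) = exp(-r*dt) * [p*11.220000 + (1-p)*21.712137] = 16.451817; exercise = 16.637309; V(1,1) = max -> 16.637309
  V(0,0) = exp(-r*dt) * [p*5.617726 + (1-p)*16.637309] = 11.124352; exercise = 11.220000; V(0,0) = max -> 11.220000

Answer: Price = V(0,0) = 11.2200


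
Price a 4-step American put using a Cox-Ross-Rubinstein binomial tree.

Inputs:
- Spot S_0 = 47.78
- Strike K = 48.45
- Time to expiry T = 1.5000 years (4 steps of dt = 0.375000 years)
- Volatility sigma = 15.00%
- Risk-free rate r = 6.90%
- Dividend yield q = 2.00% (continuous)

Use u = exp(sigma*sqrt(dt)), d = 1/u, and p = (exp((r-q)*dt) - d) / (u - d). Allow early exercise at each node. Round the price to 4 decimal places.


Answer: Price = V(0,0) = 2.5359

Derivation:
dt = T/N = 0.375000
u = exp(sigma*sqrt(dt)) = 1.096207; d = 1/u = 0.912237
p = (exp((r-q)*dt) - d) / (u - d) = 0.577856
Discount per step: exp(-r*dt) = 0.974457
Stock lattice S(k, i) with i counting down-moves:
  k=0: S(0,0) = 47.7800
  k=1: S(1,0) = 52.3768; S(1,1) = 43.5867
  k=2: S(2,0) = 57.4158; S(2,1) = 47.7800; S(2,2) = 39.7614
  k=3: S(3,0) = 62.9395; S(3,1) = 52.3768; S(3,2) = 43.5867; S(3,3) = 36.2718
  k=4: S(4,0) = 68.9948; S(4,1) = 57.4158; S(4,2) = 47.7800; S(4,3) = 39.7614; S(4,4) = 33.0884
Terminal payoffs V(N, i) = max(K - S_T, 0):
  V(4,0) = 0.000000; V(4,1) = 0.000000; V(4,2) = 0.670000; V(4,3) = 8.688647; V(4,4) = 15.361570
Backward induction: V(k, i) = exp(-r*dt) * [p * V(k+1, i) + (1-p) * V(k+1, i+1)]; then take max(V_cont, immediate exercise) for American.
  V(3,0) = exp(-r*dt) * [p*0.000000 + (1-p)*0.000000] = 0.000000; exercise = 0.000000; V(3,0) = max -> 0.000000
  V(3,1) = exp(-r*dt) * [p*0.000000 + (1-p)*0.670000] = 0.275612; exercise = 0.000000; V(3,1) = max -> 0.275612
  V(3,2) = exp(-r*dt) * [p*0.670000 + (1-p)*8.688647] = 3.951448; exercise = 4.863334; V(3,2) = max -> 4.863334
  V(3,3) = exp(-r*dt) * [p*8.688647 + (1-p)*15.361570] = 11.211694; exercise = 12.178238; V(3,3) = max -> 12.178238
  V(2,0) = exp(-r*dt) * [p*0.000000 + (1-p)*0.275612] = 0.113376; exercise = 0.000000; V(2,0) = max -> 0.113376
  V(2,1) = exp(-r*dt) * [p*0.275612 + (1-p)*4.863334] = 2.155784; exercise = 0.670000; V(2,1) = max -> 2.155784
  V(2,2) = exp(-r*dt) * [p*4.863334 + (1-p)*12.178238] = 7.748178; exercise = 8.688647; V(2,2) = max -> 8.688647
  V(1,0) = exp(-r*dt) * [p*0.113376 + (1-p)*2.155784] = 0.950648; exercise = 0.000000; V(1,0) = max -> 0.950648
  V(1,1) = exp(-r*dt) * [p*2.155784 + (1-p)*8.688647] = 4.788086; exercise = 4.863334; V(1,1) = max -> 4.863334
  V(0,0) = exp(-r*dt) * [p*0.950648 + (1-p)*4.863334] = 2.535893; exercise = 0.670000; V(0,0) = max -> 2.535893


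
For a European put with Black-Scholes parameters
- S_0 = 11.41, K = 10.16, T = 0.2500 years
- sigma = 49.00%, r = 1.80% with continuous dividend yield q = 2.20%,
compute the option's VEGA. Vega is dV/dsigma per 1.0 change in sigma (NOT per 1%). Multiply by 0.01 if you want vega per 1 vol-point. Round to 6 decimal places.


d1 = 0.5920172315; d2 = 0.3470172315
phi(d1) = 0.3348137960; exp(-qT) = 0.9945150973; exp(-rT) = 0.9955101098
Vega = S * exp(-qT) * phi(d1) * sqrt(T) = 11.4100 * 0.9945150973 * 0.3348137960 * 0.5000000000 = 1.899636

Answer: Vega = 1.899636


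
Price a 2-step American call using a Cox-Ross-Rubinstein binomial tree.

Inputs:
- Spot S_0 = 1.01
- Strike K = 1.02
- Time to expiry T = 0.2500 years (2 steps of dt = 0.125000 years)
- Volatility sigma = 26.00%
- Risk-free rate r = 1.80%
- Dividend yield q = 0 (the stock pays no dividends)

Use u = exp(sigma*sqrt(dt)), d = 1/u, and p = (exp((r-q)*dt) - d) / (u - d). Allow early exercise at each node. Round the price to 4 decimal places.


Answer: Price = V(0,0) = 0.0462

Derivation:
dt = T/N = 0.125000
u = exp(sigma*sqrt(dt)) = 1.096281; d = 1/u = 0.912175
p = (exp((r-q)*dt) - d) / (u - d) = 0.489270
Discount per step: exp(-r*dt) = 0.997753
Stock lattice S(k, i) with i counting down-moves:
  k=0: S(0,0) = 1.0100
  k=1: S(1,0) = 1.1072; S(1,1) = 0.9213
  k=2: S(2,0) = 1.2139; S(2,1) = 1.0100; S(2,2) = 0.8404
Terminal payoffs V(N, i) = max(S_T - K, 0):
  V(2,0) = 0.193851; V(2,1) = 0.000000; V(2,2) = 0.000000
Backward induction: V(k, i) = exp(-r*dt) * [p * V(k+1, i) + (1-p) * V(k+1, i+1)]; then take max(V_cont, immediate exercise) for American.
  V(1,0) = exp(-r*dt) * [p*0.193851 + (1-p)*0.000000] = 0.094632; exercise = 0.087244; V(1,0) = max -> 0.094632
  V(1,1) = exp(-r*dt) * [p*0.000000 + (1-p)*0.000000] = 0.000000; exercise = 0.000000; V(1,1) = max -> 0.000000
  V(0,0) = exp(-r*dt) * [p*0.094632 + (1-p)*0.000000] = 0.046197; exercise = 0.000000; V(0,0) = max -> 0.046197


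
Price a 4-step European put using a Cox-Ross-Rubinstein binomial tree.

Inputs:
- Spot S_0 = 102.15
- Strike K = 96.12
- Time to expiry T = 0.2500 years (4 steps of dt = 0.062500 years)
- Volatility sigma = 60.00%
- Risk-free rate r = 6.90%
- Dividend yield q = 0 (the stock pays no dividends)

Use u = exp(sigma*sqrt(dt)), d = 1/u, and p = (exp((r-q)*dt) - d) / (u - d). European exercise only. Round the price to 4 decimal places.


Answer: Price = V(0,0) = 8.4343

Derivation:
dt = T/N = 0.062500
u = exp(sigma*sqrt(dt)) = 1.161834; d = 1/u = 0.860708
p = (exp((r-q)*dt) - d) / (u - d) = 0.476922
Discount per step: exp(-r*dt) = 0.995697
Stock lattice S(k, i) with i counting down-moves:
  k=0: S(0,0) = 102.1500
  k=1: S(1,0) = 118.6814; S(1,1) = 87.9213
  k=2: S(2,0) = 137.8881; S(2,1) = 102.1500; S(2,2) = 75.6746
  k=3: S(3,0) = 160.2031; S(3,1) = 118.6814; S(3,2) = 87.9213; S(3,3) = 65.1337
  k=4: S(4,0) = 186.1294; S(4,1) = 137.8881; S(4,2) = 102.1500; S(4,3) = 75.6746; S(4,4) = 56.0611
Terminal payoffs V(N, i) = max(K - S_T, 0):
  V(4,0) = 0.000000; V(4,1) = 0.000000; V(4,2) = 0.000000; V(4,3) = 20.445419; V(4,4) = 40.058891
Backward induction: V(k, i) = exp(-r*dt) * [p * V(k+1, i) + (1-p) * V(k+1, i+1)].
  V(3,0) = exp(-r*dt) * [p*0.000000 + (1-p)*0.000000] = 0.000000
  V(3,1) = exp(-r*dt) * [p*0.000000 + (1-p)*0.000000] = 0.000000
  V(3,2) = exp(-r*dt) * [p*0.000000 + (1-p)*20.445419] = 10.648521
  V(3,3) = exp(-r*dt) * [p*20.445419 + (1-p)*40.058891] = 30.572659
  V(2,0) = exp(-r*dt) * [p*0.000000 + (1-p)*0.000000] = 0.000000
  V(2,1) = exp(-r*dt) * [p*0.000000 + (1-p)*10.648521] = 5.546035
  V(2,2) = exp(-r*dt) * [p*10.648521 + (1-p)*30.572659] = 20.979723
  V(1,0) = exp(-r*dt) * [p*0.000000 + (1-p)*5.546035] = 2.888524
  V(1,1) = exp(-r*dt) * [p*5.546035 + (1-p)*20.979723] = 13.560447
  V(0,0) = exp(-r*dt) * [p*2.888524 + (1-p)*13.560447] = 8.434317


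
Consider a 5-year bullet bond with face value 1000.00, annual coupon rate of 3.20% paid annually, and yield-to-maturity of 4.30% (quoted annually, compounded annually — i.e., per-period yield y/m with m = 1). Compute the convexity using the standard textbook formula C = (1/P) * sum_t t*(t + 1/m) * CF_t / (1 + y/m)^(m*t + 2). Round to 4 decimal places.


Coupon per period c = face * coupon_rate / m = 32.000000
Periods per year m = 1; per-period yield y/m = 0.043000
Number of cashflows N = 5
Cashflows (t years, CF_t, discount factor 1/(1+y/m)^(m*t), PV):
  t = 1.0000: CF_t = 32.000000, DF = 0.958773, PV = 30.680729
  t = 2.0000: CF_t = 32.000000, DF = 0.919245, PV = 29.415847
  t = 3.0000: CF_t = 32.000000, DF = 0.881347, PV = 28.203113
  t = 4.0000: CF_t = 32.000000, DF = 0.845012, PV = 27.040377
  t = 5.0000: CF_t = 1032.000000, DF = 0.810174, PV = 836.099869
Price P = sum_t PV_t = 951.439935
Convexity numerator sum_t t*(t + 1/m) * CF_t / (1+y/m)^(m*t + 2):
  t = 1.0000: term = 56.406227
  t = 2.0000: term = 162.242263
  t = 3.0000: term = 311.106928
  t = 4.0000: term = 497.134752
  t = 5.0000: term = 23057.424382
Convexity = (1/P) * sum = 24084.314552 / 951.439935 = 25.313542

Answer: Convexity = 25.3135


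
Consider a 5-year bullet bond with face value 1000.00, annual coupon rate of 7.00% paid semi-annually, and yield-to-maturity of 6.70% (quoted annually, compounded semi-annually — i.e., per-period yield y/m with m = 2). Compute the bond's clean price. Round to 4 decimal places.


Coupon per period c = face * coupon_rate / m = 35.000000
Periods per year m = 2; per-period yield y/m = 0.033500
Number of cashflows N = 10
Cashflows (t years, CF_t, discount factor 1/(1+y/m)^(m*t), PV):
  t = 0.5000: CF_t = 35.000000, DF = 0.967586, PV = 33.865506
  t = 1.0000: CF_t = 35.000000, DF = 0.936222, PV = 32.767785
  t = 1.5000: CF_t = 35.000000, DF = 0.905876, PV = 31.705646
  t = 2.0000: CF_t = 35.000000, DF = 0.876512, PV = 30.677935
  t = 2.5000: CF_t = 35.000000, DF = 0.848101, PV = 29.683536
  t = 3.0000: CF_t = 35.000000, DF = 0.820611, PV = 28.721370
  t = 3.5000: CF_t = 35.000000, DF = 0.794011, PV = 27.790392
  t = 4.0000: CF_t = 35.000000, DF = 0.768274, PV = 26.889591
  t = 4.5000: CF_t = 35.000000, DF = 0.743371, PV = 26.017988
  t = 5.0000: CF_t = 1035.000000, DF = 0.719275, PV = 744.450010
Price P = sum_t PV_t = 1012.569759

Answer: Price = 1012.5698


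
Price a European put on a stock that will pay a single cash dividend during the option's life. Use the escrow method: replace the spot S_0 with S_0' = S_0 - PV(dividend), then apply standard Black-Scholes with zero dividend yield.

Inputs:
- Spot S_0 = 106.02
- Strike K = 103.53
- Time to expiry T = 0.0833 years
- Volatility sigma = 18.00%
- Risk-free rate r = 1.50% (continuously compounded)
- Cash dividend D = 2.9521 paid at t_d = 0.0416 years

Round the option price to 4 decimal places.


PV(D) = D * exp(-r * t_d) = 2.9521 * 0.99937619 = 2.95025846
S_0' = S_0 - PV(D) = 106.0200 - 2.95025846 = 103.06974154
d1 = (ln(S_0'/K) + (r + sigma^2/2)*T) / (sigma*sqrt(T)) = -0.03573752
d2 = d1 - sigma*sqrt(T) = -0.08768865
exp(-rT) = 0.99875128
N(-d1) = 0.51425417; N(-d2) = 0.53493793
P = K * exp(-rT) * N(-d2) - S_0' * N(-d1) = 103.5300 * 0.99875128 * 0.53493793 - 103.06974154 * 0.51425417 = 2.3089

Answer: Price = 2.3089


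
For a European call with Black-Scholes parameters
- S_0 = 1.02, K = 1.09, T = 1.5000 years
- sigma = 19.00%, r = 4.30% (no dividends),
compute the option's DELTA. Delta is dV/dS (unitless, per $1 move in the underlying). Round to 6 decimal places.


Answer: Delta = 0.543118

Derivation:
d1 = 0.1082929345; d2 = -0.1244085911
phi(d1) = 0.3966098556; exp(-qT) = 1.0000000000; exp(-rT) = 0.9375361143
N(d1) = 0.5431183364
Delta = exp(-qT) * N(d1) = 1.0000000000 * 0.5431183364 = 0.543118
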